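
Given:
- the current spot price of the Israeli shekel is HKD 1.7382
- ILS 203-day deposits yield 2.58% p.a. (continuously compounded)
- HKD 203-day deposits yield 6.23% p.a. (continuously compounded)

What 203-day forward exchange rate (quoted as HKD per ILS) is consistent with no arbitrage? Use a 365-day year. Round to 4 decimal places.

T = 203/365 years.
Growth of 1 HKD over T: e^(0.0623×203/365) = 1.0352563.
Growth of 1 ILS over T: e^(0.0258×203/365) = 1.0144525.
Forward (HKD per ILS) = 1.7382 × 1.0352563 / 1.0144525 = 1.773846.

1.7738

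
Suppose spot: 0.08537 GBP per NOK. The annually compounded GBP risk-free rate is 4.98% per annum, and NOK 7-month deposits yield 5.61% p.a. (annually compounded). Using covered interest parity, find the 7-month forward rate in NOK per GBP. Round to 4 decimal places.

11.7547

T = 7/12 years.
Growth of 1 GBP over T: (1 + 0.0498)^(7/12) = 1.02875549.
Growth of 1 NOK over T: (1 + 0.0561)^(7/12) = 1.03235233.
CIP: F = S · (grow GBP)/(grow NOK) = 0.08537 × 1.02875549/1.03235233 = 0.085072561 GBP per NOK.
Quoted the other way: 1/0.085072561 = 11.7547 NOK per GBP.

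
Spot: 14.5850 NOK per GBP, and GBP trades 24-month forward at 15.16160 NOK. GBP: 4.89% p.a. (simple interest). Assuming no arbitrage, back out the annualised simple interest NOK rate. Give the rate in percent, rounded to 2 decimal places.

T = 2 years.
F/S = 15.1616/14.585 = 1.0395338 = (growth of NOK) / (growth of GBP).
The GBP side grows by 1 + 0.0489×2 = 1.097800.
That pins the NOK growth at 1.1412002.
(1.1412002 − 1)/T = 0.070600, i.e. 7.06%.

7.06%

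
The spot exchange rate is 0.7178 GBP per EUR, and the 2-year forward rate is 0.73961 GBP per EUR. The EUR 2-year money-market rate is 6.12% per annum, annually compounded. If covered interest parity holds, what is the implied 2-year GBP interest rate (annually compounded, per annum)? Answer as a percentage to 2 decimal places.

T = 2 years.
CIP gives F = S · g_GBP/g_EUR, so g_GBP/g_EUR = 0.73961/0.7178 = 1.0303845.
EUR growth factor: (1 + 0.0612)^2 = 1.1261454.
Hence g_GBP = 1.1603628.
r = 1.1603628^(1/2) − 1 = 0.077201 → 7.72%.

7.72%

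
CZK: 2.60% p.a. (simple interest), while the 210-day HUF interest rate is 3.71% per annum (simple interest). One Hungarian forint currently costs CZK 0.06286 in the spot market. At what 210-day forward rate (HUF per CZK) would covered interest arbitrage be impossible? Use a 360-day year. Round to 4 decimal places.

T = 210/360 years.
Growth of 1 CZK over T: 1 + 0.0260×210/360 = 1.01516667.
Growth of 1 HUF over T: 1 + 0.0371×210/360 = 1.02164167.
So F = 0.06286 × 1.01516667 / 1.02164167 = 0.062461603 (CZK/HUF).
Invert for HUF per CZK: 1 / 0.062461603 = 16.0098.

16.0098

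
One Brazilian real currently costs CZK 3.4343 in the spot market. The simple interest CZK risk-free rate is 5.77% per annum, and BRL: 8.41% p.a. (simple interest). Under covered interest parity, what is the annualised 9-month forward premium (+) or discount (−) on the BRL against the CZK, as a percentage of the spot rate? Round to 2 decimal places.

-2.48%

T = 9/12 years.
No-arbitrage forward: 3.4343 × 1.043275 / 1.063075 = 3.3703354 CZK/BRL.
Annualised premium = (F − S)/S × (1/T) = (3.3703354 − 3.4343)/3.4343 ÷ (9/12) = -2.48%.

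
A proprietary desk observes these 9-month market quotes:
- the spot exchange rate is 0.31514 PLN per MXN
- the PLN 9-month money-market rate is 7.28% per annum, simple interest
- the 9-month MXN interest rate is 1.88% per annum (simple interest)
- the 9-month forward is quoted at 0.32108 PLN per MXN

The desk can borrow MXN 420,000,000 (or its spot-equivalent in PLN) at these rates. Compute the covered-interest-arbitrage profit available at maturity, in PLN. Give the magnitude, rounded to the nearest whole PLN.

PLN 2,830,555

T = 9/12 years.
Keep in MXN, deliver into the forward: 420,000,000·1.014100·0.32108 = PLN 136,755,035.76.
Swap to PLN now, deposit: 420,000,000·0.31514·1.054600 = PLN 139,585,590.48.
The quoted forward undervalues MXN, so borrow MXN, convert to PLN at spot, deposit the PLN at 7.28%, and buy MXN forward at 0.32108 to cover the loan.
Profit = 139,585,590.48 − 136,755,035.76 = PLN 2,830,555.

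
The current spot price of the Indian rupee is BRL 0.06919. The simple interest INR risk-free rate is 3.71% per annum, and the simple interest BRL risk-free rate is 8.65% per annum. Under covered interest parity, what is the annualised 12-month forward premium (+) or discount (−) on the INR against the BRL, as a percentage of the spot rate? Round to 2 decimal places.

T = 1 year.
F = S · g_BRL/g_INR = 0.06919 × 1.086500/1.037100 = 0.07248571.
Annualised premium = (F − S)/S × (1/T) = (0.07248571 − 0.06919)/0.06919 ÷ 1 = 4.76%.

+4.76%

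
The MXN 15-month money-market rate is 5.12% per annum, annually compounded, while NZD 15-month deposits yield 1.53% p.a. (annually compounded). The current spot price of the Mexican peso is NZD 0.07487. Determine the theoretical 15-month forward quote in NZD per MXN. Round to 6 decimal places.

0.071688

T = 15/12 years.
Growth of 1 NZD over T: (1 + 0.0153)^(15/12) = 1.0191614.
MXN growth factor: (1 + 0.0512)^(15/12) = 1.0644045.
So F = 0.07487 × 1.0191614 / 1.0644045 = 0.07168761 (NZD/MXN).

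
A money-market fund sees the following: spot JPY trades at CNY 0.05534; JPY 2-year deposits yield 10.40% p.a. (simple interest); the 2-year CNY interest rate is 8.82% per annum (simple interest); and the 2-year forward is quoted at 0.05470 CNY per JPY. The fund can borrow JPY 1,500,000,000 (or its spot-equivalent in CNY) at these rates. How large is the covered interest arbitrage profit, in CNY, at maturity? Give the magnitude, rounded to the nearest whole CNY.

T = 2 years.
Route A — deposit JPY, sell forward: 1,500,000,000 × 1.208000 × 0.05470 = CNY 99,116,400.00.
Route B — convert at spot, deposit CNY: 1,500,000,000 × 0.05534 × 1.176400 = CNY 97,652,964.00.
The quoted forward overvalues JPY, so borrow CNY, buy JPY at spot, deposit the JPY at 10.40%, and sell the proceeds forward at 0.05470.
Arbitrage profit = |99,116,400.00 − 97,652,964.00| = CNY 1,463,436.

CNY 1,463,436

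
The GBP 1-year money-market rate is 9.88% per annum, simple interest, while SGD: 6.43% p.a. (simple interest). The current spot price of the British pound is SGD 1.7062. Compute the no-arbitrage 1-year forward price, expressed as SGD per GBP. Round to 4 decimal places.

1.6526

T = 1 year.
SGD accumulates by 1 + 0.0643×1 = 1.064300.
Growth of 1 GBP over T: 1 + 0.0988×1 = 1.098800.
Forward (SGD per GBP) = 1.7062 × 1.064300 / 1.098800 = 1.652629.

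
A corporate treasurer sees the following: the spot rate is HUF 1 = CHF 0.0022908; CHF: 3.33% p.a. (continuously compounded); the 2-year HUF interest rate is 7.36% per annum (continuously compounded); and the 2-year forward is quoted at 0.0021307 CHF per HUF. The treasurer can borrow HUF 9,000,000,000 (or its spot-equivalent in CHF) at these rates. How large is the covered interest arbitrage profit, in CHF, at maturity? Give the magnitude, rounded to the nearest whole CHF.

T = 2 years.
Route A — deposit HUF, sell forward: 9,000,000,000 × 1.158585657 × 0.0021307 = CHF 22,217,386.13.
Route B — convert at spot, deposit CHF: 9,000,000,000 × 0.0022908 × 1.0688678455 = CHF 22,037,062.14.
The quoted forward overvalues HUF, so borrow CHF, buy HUF at spot, deposit the HUF at 7.36%, and sell the proceeds forward at 0.0021307.
Arbitrage profit = |22,217,386.13 − 22,037,062.14| = CHF 180,324.

CHF 180,324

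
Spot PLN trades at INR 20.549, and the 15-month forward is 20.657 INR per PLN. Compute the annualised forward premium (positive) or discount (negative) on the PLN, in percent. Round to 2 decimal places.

T = 15/12 years.
PLN trades forward at +0.52557% vs spot over the period.
×(1/T) gives 0.42% p.a.

+0.42%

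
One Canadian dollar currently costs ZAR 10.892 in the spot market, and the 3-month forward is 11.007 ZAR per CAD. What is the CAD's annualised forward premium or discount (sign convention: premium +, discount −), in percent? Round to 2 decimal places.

+4.22%

T = 3/12 years.
Period premium: (11.007 − 10.892)/10.892 = 0.0105582.
Annualise by dividing by T: 0.0105582 / (3/12) = 0.042233 → 4.22%.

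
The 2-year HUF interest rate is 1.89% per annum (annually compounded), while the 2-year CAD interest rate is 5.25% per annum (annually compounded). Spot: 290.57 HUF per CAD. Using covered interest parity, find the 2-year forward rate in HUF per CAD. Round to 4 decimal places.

272.3138

T = 2 years.
HUF accumulates by (1 + 0.0189)^2 = 1.03815721.
CAD growth factor: (1 + 0.0525)^2 = 1.10775625.
CIP: F = S · (grow HUF)/(grow CAD) = 290.57 × 1.03815721/1.10775625 = 272.313824 HUF per CAD.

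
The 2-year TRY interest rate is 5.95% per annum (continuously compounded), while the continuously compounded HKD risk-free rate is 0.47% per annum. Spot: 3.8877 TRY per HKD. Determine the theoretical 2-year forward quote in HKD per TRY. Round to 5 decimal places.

0.23052

T = 2 years.
TRY accumulates by e^(0.0595×2) = 1.1263699.
HKD growth factor: e^(0.0047×2) = 1.0094443.
CIP: F = S · (grow TRY)/(grow HKD) = 3.8877 × 1.1263699/1.0094443 = 4.338019 TRY per HKD.
Invert for HKD per TRY: 1 / 4.338019 = 0.23052.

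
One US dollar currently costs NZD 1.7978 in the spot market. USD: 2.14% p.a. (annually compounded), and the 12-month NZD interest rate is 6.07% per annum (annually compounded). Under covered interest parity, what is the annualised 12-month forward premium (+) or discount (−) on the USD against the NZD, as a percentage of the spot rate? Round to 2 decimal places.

+3.85%

T = 1 year.
CIP forward (NZD per USD) = 1.7978 × 1.060700/1.021400 = 1.8669732.
(F − S)/S ÷ T = (1.8669732 − 1.7978)/1.7978/1 = 0.038477 → 3.85%.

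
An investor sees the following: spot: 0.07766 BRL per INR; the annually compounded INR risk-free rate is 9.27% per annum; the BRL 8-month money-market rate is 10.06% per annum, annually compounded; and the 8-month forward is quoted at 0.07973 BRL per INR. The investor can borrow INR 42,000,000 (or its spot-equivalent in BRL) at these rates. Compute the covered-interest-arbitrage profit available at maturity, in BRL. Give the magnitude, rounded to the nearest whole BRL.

BRL 75,575

T = 8/12 years.
Keep in INR, deliver into the forward: 42,000,000·1.060882524·0.07973 = BRL 3,552,534.87.
Swap to BRL now, deposit: 42,000,000·0.07766·1.065989693 = BRL 3,476,959.90.
The quoted forward overvalues INR, so borrow BRL, buy INR at spot, deposit the INR at 9.27%, and sell the proceeds forward at 0.07973.
Profit = 3,552,534.87 − 3,476,959.90 = BRL 75,575.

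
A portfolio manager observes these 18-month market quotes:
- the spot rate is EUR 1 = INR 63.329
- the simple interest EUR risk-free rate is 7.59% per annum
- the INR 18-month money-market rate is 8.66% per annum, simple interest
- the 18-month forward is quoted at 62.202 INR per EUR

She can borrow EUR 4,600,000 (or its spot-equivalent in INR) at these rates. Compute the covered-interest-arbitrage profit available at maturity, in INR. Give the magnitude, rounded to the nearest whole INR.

INR 10,450,001

T = 18/12 years.
Keep in EUR, deliver into the forward: 4,600,000·1.113850·62.202 = INR 318,705,009.42.
Swap to INR now, deposit: 4,600,000·63.329·1.129900 = INR 329,155,010.66.
The quoted forward undervalues EUR, so borrow EUR, convert to INR at spot, deposit the INR at 8.66%, and buy EUR forward at 62.202 to cover the loan.
The gap between the two covered legs is INR 10,450,001.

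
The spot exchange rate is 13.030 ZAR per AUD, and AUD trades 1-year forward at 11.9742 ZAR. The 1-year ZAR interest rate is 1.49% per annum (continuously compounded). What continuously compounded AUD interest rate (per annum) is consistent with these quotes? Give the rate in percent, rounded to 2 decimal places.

T = 1 year.
F/S = 11.9742/13.03 = 0.9189716 = (growth of ZAR) / (growth of AUD).
The ZAR side grows by e^(0.0149×1) = 1.0150116.
Hence g_AUD = 1.1045081.
r = ln(1.1045081)/1 = 0.099400 → 9.94%.

9.94%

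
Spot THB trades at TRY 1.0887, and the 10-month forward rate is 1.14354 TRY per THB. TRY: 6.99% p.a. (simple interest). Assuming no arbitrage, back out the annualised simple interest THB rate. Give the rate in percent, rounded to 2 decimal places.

0.90%

T = 10/12 years.
CIP gives F = S · g_TRY/g_THB, so g_TRY/g_THB = 1.14354/1.0887 = 1.0503720.
TRY growth factor: 1 + 0.0699×10/12 = 1.058250.
Hence g_THB = 1.0075002.
r = (1.0075002 − 1)/(10/12) = 0.009000 → 0.90%.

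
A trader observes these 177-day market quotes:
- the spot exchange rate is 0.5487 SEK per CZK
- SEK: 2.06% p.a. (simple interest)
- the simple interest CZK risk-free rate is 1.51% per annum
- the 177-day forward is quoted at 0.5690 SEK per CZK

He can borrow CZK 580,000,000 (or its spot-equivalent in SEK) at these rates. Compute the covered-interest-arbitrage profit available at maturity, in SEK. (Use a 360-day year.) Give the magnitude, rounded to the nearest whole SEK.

SEK 11,000,822

T = 177/360 years.
Invest the CZK and cover forward: 580,000,000 × 1.00742416667 × 0.5690 = SEK 332,470,123.48.
Convert at spot and invest in SEK: 580,000,000 × 0.5487 × 1.01012833333 = SEK 321,469,301.57.
The quoted forward overvalues CZK, so borrow SEK, buy CZK at spot, deposit the CZK at 1.51%, and sell the proceeds forward at 0.5690.
Profit = 332,470,123.48 − 321,469,301.57 = SEK 11,000,822.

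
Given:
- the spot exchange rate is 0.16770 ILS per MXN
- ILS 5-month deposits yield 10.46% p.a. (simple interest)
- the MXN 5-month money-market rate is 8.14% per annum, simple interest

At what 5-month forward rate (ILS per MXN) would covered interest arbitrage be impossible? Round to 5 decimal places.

0.16927

T = 5/12 years.
ILS accumulates by 1 + 0.1046×5/12 = 1.0435833.
Growth of 1 MXN over T: 1 + 0.0814×5/12 = 1.0339167.
CIP: F = S · (grow ILS)/(grow MXN) = 0.1677 × 1.0435833/1.0339167 = 0.1692679 ILS per MXN.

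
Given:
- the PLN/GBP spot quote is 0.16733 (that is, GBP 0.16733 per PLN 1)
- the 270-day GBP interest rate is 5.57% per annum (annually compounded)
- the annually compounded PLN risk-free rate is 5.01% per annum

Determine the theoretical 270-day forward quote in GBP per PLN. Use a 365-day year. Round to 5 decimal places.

0.16799

T = 270/365 years.
GBP growth factor: (1 + 0.0557)^(270/365) = 1.0409109.
PLN accumulates by (1 + 0.0501)^(270/365) = 1.0368236.
Forward (GBP per PLN) = 0.16733 × 1.0409109 / 1.0368236 = 0.1679896.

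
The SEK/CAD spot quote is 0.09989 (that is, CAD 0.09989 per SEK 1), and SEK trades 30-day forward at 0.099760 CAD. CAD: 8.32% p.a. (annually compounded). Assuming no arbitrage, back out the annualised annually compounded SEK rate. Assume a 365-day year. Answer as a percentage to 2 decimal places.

10.05%

T = 30/365 years.
F/S = 0.09976/0.09989 = 0.9986986 = (growth of CAD) / (growth of SEK).
CAD growth factor: (1 + 0.0832)^(30/365) = 1.0065904.
So the SEK growth factor = 1.0079021.
Annualise: 1.0079021^(365/30) − 1 = 0.100500 = 10.05%.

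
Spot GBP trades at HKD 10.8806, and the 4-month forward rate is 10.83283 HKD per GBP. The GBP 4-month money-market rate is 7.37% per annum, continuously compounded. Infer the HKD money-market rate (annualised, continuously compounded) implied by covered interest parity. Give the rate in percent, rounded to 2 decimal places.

T = 4/12 years.
By CIP, F/S equals the HKD-to-GBP growth ratio: 10.83283/10.8806 = 0.9956096.
GBP growth factor: e^(0.0737×4/12) = 1.0248709.
Hence g_HKD = 1.0203713.
Take logs: ln 1.0203713 / (4/12) = 0.060500, so 6.05%.

6.05%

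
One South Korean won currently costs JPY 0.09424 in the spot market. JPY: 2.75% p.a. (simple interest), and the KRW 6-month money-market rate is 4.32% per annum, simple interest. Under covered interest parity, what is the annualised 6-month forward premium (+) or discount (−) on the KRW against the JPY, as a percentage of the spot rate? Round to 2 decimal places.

T = 6/12 years.
CIP forward (JPY per KRW) = 0.09424 × 1.013750/1.021600 = 0.09351586.
(F − S)/S ÷ T = (0.09351586 − 0.09424)/0.09424/(6/12) = -0.015368 → -1.54%.

-1.54%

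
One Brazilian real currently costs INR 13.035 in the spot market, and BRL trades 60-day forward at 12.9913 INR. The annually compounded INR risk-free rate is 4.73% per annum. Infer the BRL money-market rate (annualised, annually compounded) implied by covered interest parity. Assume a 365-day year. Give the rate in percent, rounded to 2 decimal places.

T = 60/365 years.
CIP gives F = S · g_INR/g_BRL, so g_INR/g_BRL = 12.9913/13.035 = 0.9966475.
The INR side grows by (1 + 0.0473)^(60/365) = 1.007626.
So the BRL growth factor = 1.0110154.
Annualise: 1.0110154^(365/60) − 1 = 0.068915 = 6.89%.

6.89%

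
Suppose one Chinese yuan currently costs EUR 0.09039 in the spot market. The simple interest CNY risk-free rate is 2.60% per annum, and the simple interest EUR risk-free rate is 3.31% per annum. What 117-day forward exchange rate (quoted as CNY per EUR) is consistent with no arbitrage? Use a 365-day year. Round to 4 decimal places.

11.0383

T = 117/365 years.
EUR accumulates by 1 + 0.0331×117/365 = 1.01061014.
CNY growth factor: 1 + 0.0260×117/365 = 1.00833425.
CIP: F = S · (grow EUR)/(grow CNY) = 0.09039 × 1.01061014/1.00833425 = 0.090594017 EUR per CNY.
Quoted the other way: 1/0.090594017 = 11.0383 CNY per EUR.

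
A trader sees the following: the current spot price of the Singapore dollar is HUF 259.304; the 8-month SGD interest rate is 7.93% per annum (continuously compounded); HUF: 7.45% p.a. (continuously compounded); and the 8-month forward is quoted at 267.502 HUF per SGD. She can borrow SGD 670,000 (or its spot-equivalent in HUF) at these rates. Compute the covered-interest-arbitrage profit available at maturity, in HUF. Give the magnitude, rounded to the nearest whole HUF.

T = 8/12 years.
Route A — deposit SGD, sell forward: 670,000 × 1.05428906387 × 267.502 = HUF 188,956,370.22.
Route B — convert at spot, deposit HUF: 670,000 × 259.304 × 1.05092073107 = HUF 182,580,326.00.
The quoted forward overvalues SGD, so borrow HUF, buy SGD at spot, deposit the SGD at 7.93%, and sell the proceeds forward at 267.502.
Profit = 188,956,370.22 − 182,580,326.00 = HUF 6,376,044.

HUF 6,376,044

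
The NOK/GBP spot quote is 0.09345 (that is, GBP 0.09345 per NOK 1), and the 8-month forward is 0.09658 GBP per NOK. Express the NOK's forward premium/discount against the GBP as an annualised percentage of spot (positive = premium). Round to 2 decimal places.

+5.02%

T = 8/12 years.
Period premium: (0.09658 − 0.09345)/0.09345 = 0.0334938.
Per annum: 0.0334938 / (8/12) = 0.050241 = 5.02%.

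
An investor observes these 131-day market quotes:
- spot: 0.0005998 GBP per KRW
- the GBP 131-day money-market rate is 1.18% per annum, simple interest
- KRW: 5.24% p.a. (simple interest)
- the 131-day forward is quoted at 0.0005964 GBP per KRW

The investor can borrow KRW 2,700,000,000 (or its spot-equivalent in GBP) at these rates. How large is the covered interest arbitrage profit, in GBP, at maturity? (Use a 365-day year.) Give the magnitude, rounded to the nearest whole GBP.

T = 131/365 years.
Keep in KRW, deliver into the forward: 2,700,000,000·1.018806575·0.0005964 = GBP 1,640,563.85.
Swap to GBP now, deposit: 2,700,000,000·0.0005998·1.004235068 = GBP 1,626,318.52.
The quoted forward overvalues KRW, so borrow GBP, buy KRW at spot, deposit the KRW at 5.24%, and sell the proceeds forward at 0.0005964.
Profit = 1,640,563.85 − 1,626,318.52 = GBP 14,245.

GBP 14,245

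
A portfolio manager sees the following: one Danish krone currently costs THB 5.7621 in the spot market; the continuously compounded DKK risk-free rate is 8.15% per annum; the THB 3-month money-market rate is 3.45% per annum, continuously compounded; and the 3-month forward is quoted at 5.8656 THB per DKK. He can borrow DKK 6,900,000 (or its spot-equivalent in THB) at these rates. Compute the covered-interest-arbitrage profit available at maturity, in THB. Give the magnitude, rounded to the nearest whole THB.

T = 3/12 years.
Route A — deposit DKK, sell forward: 6,900,000 × 1.0205839873 × 5.8656 = THB 41,305,728.31.
Route B — convert at spot, deposit THB: 6,900,000 × 5.7621 × 1.0086623025 = THB 40,102,890.07.
The quoted forward overvalues DKK, so borrow THB, buy DKK at spot, deposit the DKK at 8.15%, and sell the proceeds forward at 5.8656.
Arbitrage profit = |41,305,728.31 − 40,102,890.07| = THB 1,202,838.

THB 1,202,838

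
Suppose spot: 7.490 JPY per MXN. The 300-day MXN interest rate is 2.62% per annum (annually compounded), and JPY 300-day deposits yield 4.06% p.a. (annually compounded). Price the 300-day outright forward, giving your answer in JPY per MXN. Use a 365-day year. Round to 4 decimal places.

T = 300/365 years.
JPY growth factor: (1 + 0.0406)^(300/365) = 1.0332511.
Growth of 1 MXN over T: (1 + 0.0262)^(300/365) = 1.0214845.
Forward (JPY per MXN) = 7.49 × 1.0332511 / 1.0214845 = 7.576278.

7.5763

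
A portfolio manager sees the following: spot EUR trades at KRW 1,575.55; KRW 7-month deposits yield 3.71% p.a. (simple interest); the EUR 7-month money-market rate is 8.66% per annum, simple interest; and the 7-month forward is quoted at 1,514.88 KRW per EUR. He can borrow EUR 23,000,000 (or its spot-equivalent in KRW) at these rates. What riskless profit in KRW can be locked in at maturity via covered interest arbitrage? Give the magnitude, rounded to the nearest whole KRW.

KRW 419,539,318

T = 7/12 years.
Route A — deposit EUR, sell forward: 23,000,000 × 1.050516666667 × 1514.88 = KRW 36,602,353,824.01.
Route B — convert at spot, deposit KRW: 23,000,000 × 1575.55 × 1.021641666667 = KRW 37,021,893,142.10.
The quoted forward undervalues EUR, so borrow EUR, convert to KRW at spot, deposit the KRW at 3.71%, and buy EUR forward at 1,514.88 to cover the loan.
Profit = 37,021,893,142.10 − 36,602,353,824.01 = KRW 419,539,318.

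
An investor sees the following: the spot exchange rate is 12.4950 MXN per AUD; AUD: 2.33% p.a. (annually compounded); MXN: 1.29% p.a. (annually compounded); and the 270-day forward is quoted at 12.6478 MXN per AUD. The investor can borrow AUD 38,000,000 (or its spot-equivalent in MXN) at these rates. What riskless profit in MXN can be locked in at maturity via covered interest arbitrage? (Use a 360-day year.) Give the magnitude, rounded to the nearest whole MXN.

MXN 9,594,526

T = 270/360 years.
Route A — deposit AUD, sell forward: 38,000,000 × 1.0174245918 × 12.6478 = MXN 488,990,944.58.
Route B — convert at spot, deposit MXN: 38,000,000 × 12.4950 × 1.00965948231 = MXN 479,396,418.80.
The quoted forward overvalues AUD, so borrow MXN, buy AUD at spot, deposit the AUD at 2.33%, and sell the proceeds forward at 12.6478.
The gap between the two covered legs is MXN 9,594,526.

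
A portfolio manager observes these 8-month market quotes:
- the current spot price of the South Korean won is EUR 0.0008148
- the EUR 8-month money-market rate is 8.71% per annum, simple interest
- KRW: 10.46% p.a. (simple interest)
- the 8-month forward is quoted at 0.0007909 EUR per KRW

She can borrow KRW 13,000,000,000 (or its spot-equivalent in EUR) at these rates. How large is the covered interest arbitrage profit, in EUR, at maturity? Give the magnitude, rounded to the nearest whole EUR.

EUR 208,788

T = 8/12 years.
Route A — deposit KRW, sell forward: 13,000,000,000 × 1.0697333333 × 0.0007909 = EUR 10,998,677.21.
Route B — convert at spot, deposit EUR: 13,000,000,000 × 0.0008148 × 1.0580666667 = EUR 11,207,465.36.
The quoted forward undervalues KRW, so borrow KRW, convert to EUR at spot, deposit the EUR at 8.71%, and buy KRW forward at 0.0007909 to cover the loan.
Arbitrage profit = |10,998,677.21 − 11,207,465.36| = EUR 208,788.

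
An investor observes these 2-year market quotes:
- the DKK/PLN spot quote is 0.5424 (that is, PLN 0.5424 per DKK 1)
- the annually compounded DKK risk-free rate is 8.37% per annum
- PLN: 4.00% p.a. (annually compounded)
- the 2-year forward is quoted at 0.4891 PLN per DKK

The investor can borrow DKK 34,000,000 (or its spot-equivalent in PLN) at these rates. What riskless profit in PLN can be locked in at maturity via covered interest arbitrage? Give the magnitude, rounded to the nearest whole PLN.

T = 2 years.
Route A — deposit DKK, sell forward: 34,000,000 × 1.17440569 × 0.4891 = PLN 19,529,661.98.
Route B — convert at spot, deposit PLN: 34,000,000 × 0.5424 × 1.081600 = PLN 19,946,434.56.
The quoted forward undervalues DKK, so borrow DKK, convert to PLN at spot, deposit the PLN at 4.00%, and buy DKK forward at 0.4891 to cover the loan.
Profit = 19,946,434.56 − 19,529,661.98 = PLN 416,773.

PLN 416,773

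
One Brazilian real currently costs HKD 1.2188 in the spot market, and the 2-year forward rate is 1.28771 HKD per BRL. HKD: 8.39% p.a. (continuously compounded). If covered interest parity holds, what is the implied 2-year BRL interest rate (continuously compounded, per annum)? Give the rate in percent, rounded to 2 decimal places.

T = 2 years.
By CIP, F/S equals the HKD-to-BRL growth ratio: 1.28771/1.2188 = 1.0565392.
HKD growth factor: e^(0.0839×2) = 1.182700.
So the BRL growth factor = 1.1194095.
Take logs: ln 1.1194095 / 2 = 0.056401, so 5.64%.

5.64%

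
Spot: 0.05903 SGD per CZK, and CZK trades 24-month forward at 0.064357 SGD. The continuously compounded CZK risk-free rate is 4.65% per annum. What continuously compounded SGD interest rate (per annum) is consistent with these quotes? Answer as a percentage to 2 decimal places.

T = 2 years.
CIP gives F = S · g_SGD/g_CZK, so g_SGD/g_CZK = 0.064357/0.05903 = 1.0902422.
The CZK side grows by e^(0.0465×2) = 1.0974617.
That pins the SGD growth at 1.1964991.
Take logs: ln 1.1964991 / 2 = 0.089700, so 8.97%.

8.97%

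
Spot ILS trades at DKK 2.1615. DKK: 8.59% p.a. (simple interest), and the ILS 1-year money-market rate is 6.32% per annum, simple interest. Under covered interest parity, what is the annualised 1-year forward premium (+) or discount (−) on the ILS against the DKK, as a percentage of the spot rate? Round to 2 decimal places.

T = 1 year.
No-arbitrage forward: 2.1615 × 1.085900 / 1.063200 = 2.2076494 DKK/ILS.
Annualised premium = (F − S)/S × (1/T) = (2.2076494 − 2.1615)/2.1615 ÷ 1 = 2.14%.

+2.14%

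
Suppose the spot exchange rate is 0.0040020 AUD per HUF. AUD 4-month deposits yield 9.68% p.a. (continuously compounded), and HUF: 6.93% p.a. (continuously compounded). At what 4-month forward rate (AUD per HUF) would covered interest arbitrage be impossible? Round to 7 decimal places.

T = 4/12 years.
AUD accumulates by e^(0.0968×4/12) = 1.0327929.
HUF accumulates by e^(0.0693×4/12) = 1.0233689.
Forward (AUD per HUF) = 0.004002 × 1.0327929 / 1.0233689 = 0.004038854.

0.0040389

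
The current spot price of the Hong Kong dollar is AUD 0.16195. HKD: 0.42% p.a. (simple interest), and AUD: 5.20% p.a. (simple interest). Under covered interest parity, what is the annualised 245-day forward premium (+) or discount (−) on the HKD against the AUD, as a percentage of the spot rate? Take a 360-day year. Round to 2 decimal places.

+4.77%

T = 245/360 years.
F = S · g_AUD/g_HKD = 0.16195 × 1.0353889/1.0028583 = 0.16720332.
Annualised premium = (F − S)/S × (1/T) = (0.16720332 − 0.16195)/0.16195 ÷ (245/360) = 4.77%.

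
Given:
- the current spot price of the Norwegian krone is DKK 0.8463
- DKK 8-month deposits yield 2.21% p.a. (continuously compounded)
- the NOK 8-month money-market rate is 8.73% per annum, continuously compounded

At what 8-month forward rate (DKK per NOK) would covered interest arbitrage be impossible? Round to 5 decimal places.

0.81030

T = 8/12 years.
DKK growth factor: e^(0.0221×8/12) = 1.0148424.
Growth of 1 NOK over T: e^(0.0873×8/12) = 1.059927.
So F = 0.8463 × 1.0148424 / 1.059927 = 0.8103021 (DKK/NOK).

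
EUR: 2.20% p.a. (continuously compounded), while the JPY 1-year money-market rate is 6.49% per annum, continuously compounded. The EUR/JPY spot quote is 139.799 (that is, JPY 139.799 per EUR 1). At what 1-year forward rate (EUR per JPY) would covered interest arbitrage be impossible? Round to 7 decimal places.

0.0068527

T = 1 year.
Growth of 1 JPY over T: e^(0.0649×1) = 1.0670523.
EUR growth factor: e^(0.0220×1) = 1.0222438.
So F = 139.799 × 1.0670523 / 1.0222438 = 145.9269 (JPY/EUR).
Quoted the other way: 1/145.9269 = 0.0068527 EUR per JPY.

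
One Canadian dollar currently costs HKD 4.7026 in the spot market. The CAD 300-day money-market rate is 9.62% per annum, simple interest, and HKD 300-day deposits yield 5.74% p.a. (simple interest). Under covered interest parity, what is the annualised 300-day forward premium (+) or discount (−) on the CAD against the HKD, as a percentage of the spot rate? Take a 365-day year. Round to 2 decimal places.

T = 300/365 years.
No-arbitrage forward: 4.7026 × 1.0471781 / 1.0790685 = 4.5636211 HKD/CAD.
Annualised premium = (F − S)/S × (1/T) = (4.5636211 − 4.7026)/4.7026 ÷ (300/365) = -3.60%.

-3.60%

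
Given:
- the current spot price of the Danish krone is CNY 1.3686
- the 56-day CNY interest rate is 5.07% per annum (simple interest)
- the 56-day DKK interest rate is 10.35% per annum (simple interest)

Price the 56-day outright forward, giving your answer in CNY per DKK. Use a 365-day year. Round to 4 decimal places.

1.3577

T = 56/365 years.
CNY growth factor: 1 + 0.0507×56/365 = 1.0077786.
Growth of 1 DKK over T: 1 + 0.1035×56/365 = 1.0158795.
CIP: F = S · (grow CNY)/(grow DKK) = 1.3686 × 1.0077786/1.0158795 = 1.357686 CNY per DKK.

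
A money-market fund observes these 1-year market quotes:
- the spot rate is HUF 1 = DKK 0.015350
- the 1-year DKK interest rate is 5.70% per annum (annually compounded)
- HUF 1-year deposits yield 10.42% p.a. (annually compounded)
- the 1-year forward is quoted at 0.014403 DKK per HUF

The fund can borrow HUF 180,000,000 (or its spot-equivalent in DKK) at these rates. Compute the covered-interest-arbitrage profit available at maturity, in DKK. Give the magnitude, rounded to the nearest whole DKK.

T = 1 year.
Keep in HUF, deliver into the forward: 180,000,000·1.104200·0.014403 = DKK 2,862,682.67.
Swap to DKK now, deposit: 180,000,000·0.015350·1.057000 = DKK 2,920,491.00.
The quoted forward undervalues HUF, so borrow HUF, convert to DKK at spot, deposit the DKK at 5.70%, and buy HUF forward at 0.014403 to cover the loan.
The gap between the two covered legs is DKK 57,808.

DKK 57,808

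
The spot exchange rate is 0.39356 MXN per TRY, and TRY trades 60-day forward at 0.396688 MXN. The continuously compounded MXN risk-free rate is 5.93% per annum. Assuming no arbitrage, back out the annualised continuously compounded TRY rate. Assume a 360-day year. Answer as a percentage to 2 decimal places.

1.18%

T = 60/360 years.
CIP gives F = S · g_MXN/g_TRY, so g_MXN/g_TRY = 0.396688/0.39356 = 1.0079480.
The MXN side grows by e^(0.0593×60/360) = 1.0099323.
So the TRY growth factor = 1.0019687.
r = ln(1.0019687)/(60/360) = 0.011801 → 1.18%.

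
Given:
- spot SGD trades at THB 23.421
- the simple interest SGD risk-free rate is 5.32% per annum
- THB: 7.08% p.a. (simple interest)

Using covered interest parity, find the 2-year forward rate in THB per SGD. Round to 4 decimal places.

24.1661

T = 2 years.
Growth of 1 THB over T: 1 + 0.0708×2 = 1.141600.
SGD growth factor: 1 + 0.0532×2 = 1.106400.
CIP: F = S · (grow THB)/(grow SGD) = 23.421 × 1.141600/1.106400 = 24.166137 THB per SGD.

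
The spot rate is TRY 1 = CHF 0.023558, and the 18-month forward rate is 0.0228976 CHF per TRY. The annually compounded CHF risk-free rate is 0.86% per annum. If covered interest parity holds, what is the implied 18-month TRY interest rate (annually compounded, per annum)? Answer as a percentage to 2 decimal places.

T = 18/12 years.
F/S = 0.0228976/0.023558 = 0.9719671 = (growth of CHF) / (growth of TRY).
The CHF side grows by (1 + 0.0086)^(18/12) = 1.0129277.
So the TRY growth factor = 1.042142.
r = 1.042142^(12/18) − 1 = 0.027901 → 2.79%.

2.79%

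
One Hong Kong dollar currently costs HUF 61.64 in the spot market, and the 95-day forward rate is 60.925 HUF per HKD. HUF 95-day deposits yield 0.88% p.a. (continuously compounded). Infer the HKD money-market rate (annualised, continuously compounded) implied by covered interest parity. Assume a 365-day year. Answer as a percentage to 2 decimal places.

5.36%

T = 95/365 years.
CIP gives F = S · g_HUF/g_HKD, so g_HUF/g_HKD = 60.925/61.64 = 0.9884004.
The HUF side grows by e^(0.0088×95/365) = 1.002293.
Hence g_HKD = 1.0140556.
r = ln(1.0140556)/(95/365) = 0.053627 → 5.36%.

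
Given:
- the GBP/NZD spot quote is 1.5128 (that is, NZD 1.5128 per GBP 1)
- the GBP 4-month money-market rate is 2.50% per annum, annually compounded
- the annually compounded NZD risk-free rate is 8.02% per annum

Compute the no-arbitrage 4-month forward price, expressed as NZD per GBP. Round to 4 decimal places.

T = 4/12 years.
NZD accumulates by (1 + 0.0802)^(4/12) = 1.0260489.
Growth of 1 GBP over T: (1 + 0.0250)^(4/12) = 1.0082648.
So F = 1.5128 × 1.0260489 / 1.0082648 = 1.539483 (NZD/GBP).

1.5395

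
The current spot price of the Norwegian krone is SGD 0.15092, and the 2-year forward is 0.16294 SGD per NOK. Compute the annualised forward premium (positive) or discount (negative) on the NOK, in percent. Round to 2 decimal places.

T = 2 years.
NOK trades forward at +7.96448% vs spot over the period.
Per annum: 0.0796448 / 2 = 0.039822 = 3.98%.

+3.98%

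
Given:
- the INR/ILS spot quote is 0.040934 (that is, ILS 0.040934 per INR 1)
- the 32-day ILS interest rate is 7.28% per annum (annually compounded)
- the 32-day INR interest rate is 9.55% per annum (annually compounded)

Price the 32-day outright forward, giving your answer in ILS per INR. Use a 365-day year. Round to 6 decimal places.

0.040859

T = 32/365 years.
Growth of 1 ILS over T: (1 + 0.0728)^(32/365) = 1.0061799.
INR growth factor: (1 + 0.0955)^(32/365) = 1.0080286.
Forward (ILS per INR) = 0.040934 × 1.0061799 / 1.0080286 = 0.04085893.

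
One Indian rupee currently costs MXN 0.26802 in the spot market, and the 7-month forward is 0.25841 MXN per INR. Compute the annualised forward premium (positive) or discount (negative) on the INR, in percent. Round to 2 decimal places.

T = 7/12 years.
INR trades forward at -3.58555% vs spot over the period.
Per annum: -0.0358555 / (7/12) = -0.061467 = -6.15%.

-6.15%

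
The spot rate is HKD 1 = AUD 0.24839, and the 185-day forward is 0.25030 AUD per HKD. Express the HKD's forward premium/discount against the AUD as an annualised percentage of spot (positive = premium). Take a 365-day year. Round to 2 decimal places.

+1.52%

T = 185/365 years.
HKD trades forward at +0.76895% vs spot over the period.
×(1/T) gives 1.52% p.a.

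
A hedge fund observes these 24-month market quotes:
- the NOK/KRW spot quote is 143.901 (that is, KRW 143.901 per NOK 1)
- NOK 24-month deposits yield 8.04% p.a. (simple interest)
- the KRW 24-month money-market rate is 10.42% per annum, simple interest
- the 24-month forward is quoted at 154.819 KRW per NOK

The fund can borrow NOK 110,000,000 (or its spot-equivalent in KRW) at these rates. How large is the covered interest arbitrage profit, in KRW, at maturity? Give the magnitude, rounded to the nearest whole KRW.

KRW 640,631,948

T = 2 years.
Route A — deposit NOK, sell forward: 110,000,000 × 1.160800 × 154.819 = KRW 19,768,528,472.00.
Route B — convert at spot, deposit KRW: 110,000,000 × 143.901 × 1.208400 = KRW 19,127,896,524.00.
The quoted forward overvalues NOK, so borrow KRW, buy NOK at spot, deposit the NOK at 8.04%, and sell the proceeds forward at 154.819.
Arbitrage profit = |19,768,528,472.00 − 19,127,896,524.00| = KRW 640,631,948.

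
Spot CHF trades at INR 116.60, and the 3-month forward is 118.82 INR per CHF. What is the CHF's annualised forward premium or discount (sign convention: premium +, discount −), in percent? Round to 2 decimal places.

+7.62%

T = 3/12 years.
Period premium: (118.82 − 116.6)/116.6 = 0.0190395.
Annualise by dividing by T: 0.0190395 / (3/12) = 0.076158 → 7.62%.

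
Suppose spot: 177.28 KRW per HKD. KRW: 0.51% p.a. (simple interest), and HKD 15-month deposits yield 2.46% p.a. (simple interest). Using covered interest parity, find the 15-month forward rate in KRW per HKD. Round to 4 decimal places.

T = 15/12 years.
Growth of 1 KRW over T: 1 + 0.0051×15/12 = 1.006375.
HKD accumulates by 1 + 0.0246×15/12 = 1.030750.
So F = 177.28 × 1.006375 / 1.030750 = 173.087713 (KRW/HKD).

173.0877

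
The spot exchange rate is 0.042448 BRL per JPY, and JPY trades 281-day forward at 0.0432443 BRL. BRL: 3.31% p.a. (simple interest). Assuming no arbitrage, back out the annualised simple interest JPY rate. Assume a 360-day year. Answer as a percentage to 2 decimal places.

0.89%

T = 281/360 years.
F/S = 0.0432443/0.042448 = 1.0187594 = (growth of BRL) / (growth of JPY).
BRL growth factor: 1 + 0.0331×281/360 = 1.0258364.
Hence g_JPY = 1.0069467.
r = (1.0069467 − 1)/(281/360) = 0.008900 → 0.89%.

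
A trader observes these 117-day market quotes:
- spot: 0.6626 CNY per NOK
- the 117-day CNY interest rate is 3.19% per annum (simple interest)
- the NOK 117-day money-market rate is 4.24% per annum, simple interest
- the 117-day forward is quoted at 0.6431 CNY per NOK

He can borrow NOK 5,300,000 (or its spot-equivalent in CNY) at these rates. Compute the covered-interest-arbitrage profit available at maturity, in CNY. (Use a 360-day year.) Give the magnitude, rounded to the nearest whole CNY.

T = 117/360 years.
Invest the NOK and cover forward: 5,300,000 × 1.013780 × 0.6431 = CNY 3,455,398.17.
Convert at spot and invest in CNY: 5,300,000 × 0.6626 × 1.0103675 = CNY 3,548,188.38.
The quoted forward undervalues NOK, so borrow NOK, convert to CNY at spot, deposit the CNY at 3.19%, and buy NOK forward at 0.6431 to cover the loan.
Profit = 3,548,188.38 − 3,455,398.17 = CNY 92,790.

CNY 92,790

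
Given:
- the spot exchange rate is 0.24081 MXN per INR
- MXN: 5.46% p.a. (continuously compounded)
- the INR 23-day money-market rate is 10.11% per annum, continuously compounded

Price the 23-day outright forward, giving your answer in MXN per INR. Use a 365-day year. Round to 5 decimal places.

T = 23/365 years.
MXN growth factor: e^(0.0546×23/365) = 1.0034465.
INR accumulates by e^(0.1011×23/365) = 1.006391.
CIP: F = S · (grow MXN)/(grow INR) = 0.24081 × 1.0034465/1.006391 = 0.2401054 MXN per INR.

0.24011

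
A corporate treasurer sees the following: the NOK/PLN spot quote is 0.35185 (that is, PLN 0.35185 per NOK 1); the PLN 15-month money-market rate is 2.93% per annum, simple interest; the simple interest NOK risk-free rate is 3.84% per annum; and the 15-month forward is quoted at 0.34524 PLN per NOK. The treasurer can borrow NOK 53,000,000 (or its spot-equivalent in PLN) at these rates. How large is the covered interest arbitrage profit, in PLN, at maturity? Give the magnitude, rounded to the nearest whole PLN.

T = 15/12 years.
Keep in NOK, deliver into the forward: 53,000,000·1.048000·0.34524 = PLN 19,176,010.56.
Swap to PLN now, deposit: 53,000,000·0.35185·1.036625 = PLN 19,331,034.83.
The quoted forward undervalues NOK, so borrow NOK, convert to PLN at spot, deposit the PLN at 2.93%, and buy NOK forward at 0.34524 to cover the loan.
Profit = 19,331,034.83 − 19,176,010.56 = PLN 155,024.

PLN 155,024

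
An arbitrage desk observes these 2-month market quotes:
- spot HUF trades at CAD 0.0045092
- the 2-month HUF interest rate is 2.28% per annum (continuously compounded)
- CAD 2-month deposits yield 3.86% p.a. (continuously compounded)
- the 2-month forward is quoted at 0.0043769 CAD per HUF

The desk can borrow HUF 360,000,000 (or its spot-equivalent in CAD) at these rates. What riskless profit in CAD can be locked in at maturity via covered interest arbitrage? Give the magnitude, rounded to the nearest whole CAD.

CAD 52,106

T = 2/12 years.
Invest the HUF and cover forward: 360,000,000 × 1.003807229 × 0.0043769 = CAD 1,581,682.99.
Convert at spot and invest in CAD: 360,000,000 × 0.0045092 × 1.006454072 = CAD 1,633,788.97.
The quoted forward undervalues HUF, so borrow HUF, convert to CAD at spot, deposit the CAD at 3.86%, and buy HUF forward at 0.0043769 to cover the loan.
Profit = 1,633,788.97 − 1,581,682.99 = CAD 52,106.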